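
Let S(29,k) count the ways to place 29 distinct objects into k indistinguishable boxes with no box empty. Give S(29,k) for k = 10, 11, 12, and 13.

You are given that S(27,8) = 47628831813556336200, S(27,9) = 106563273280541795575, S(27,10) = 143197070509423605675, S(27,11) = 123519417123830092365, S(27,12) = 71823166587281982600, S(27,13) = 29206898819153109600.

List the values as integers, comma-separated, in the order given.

16392038075086211019625, 18059551225961878690915, 13326679652926121224470, 6855064482242755179765

[28] T[28,9]:9*106563273280541795575+47628831813556336200=1006698291338432496375 · T[28,10]:10*143197070509423605675+106563273280541795575=1538533978374777852325 · T[28,11]:11*123519417123830092365+143197070509423605675=1501910658871554621690 · T[28,12]:12*71823166587281982600+123519417123830092365=985397416171213883565 · T[28,13]:13*29206898819153109600+71823166587281982600=451512851236272407400
[29] T[29,10]:10*1538533978374777852325+1006698291338432496375=16392038075086211019625 · T[29,11]:11*1501910658871554621690+1538533978374777852325=18059551225961878690915 · T[29,12]:12*985397416171213883565+1501910658871554621690=13326679652926121224470 · T[29,13]:13*451512851236272407400+985397416171213883565=6855064482242755179765
Read S(29,10) = 16392038075086211019625, S(29,11) = 18059551225961878690915, S(29,12) = 13326679652926121224470, S(29,13) = 6855064482242755179765.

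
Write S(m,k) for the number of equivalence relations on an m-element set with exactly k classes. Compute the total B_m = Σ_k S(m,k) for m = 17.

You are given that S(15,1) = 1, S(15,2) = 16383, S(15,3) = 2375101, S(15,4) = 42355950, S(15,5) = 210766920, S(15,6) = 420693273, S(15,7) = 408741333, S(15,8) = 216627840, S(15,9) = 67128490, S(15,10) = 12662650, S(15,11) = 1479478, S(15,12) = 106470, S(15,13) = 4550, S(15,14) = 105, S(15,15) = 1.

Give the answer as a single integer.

82864869804

r16: T_16,1=1×1+0=1; T_16,2=2×16383+1=32767; T_16,3=3×2375101+16383=7141686; T_16,4=4×42355950+2375101=171798901; T_16,5=5×210766920+42355950=1096190550; T_16,6=6×420693273+210766920=2734926558; T_16,7=7×408741333+420693273=3281882604; T_16,8=8×216627840+408741333=2141764053; T_16,9=9×67128490+216627840=820784250; T_16,10=10×12662650+67128490=193754990; T_16,11=11×1479478+12662650=28936908; T_16,12=12×106470+1479478=2757118; T_16,13=13×4550+106470=165620; T_16,14=14×105+4550=6020; T_16,15=15×1+105=120; T_16,16=16×0+1=1
r17: T_17,1=1×1+0=1; T_17,2=2×32767+1=65535; T_17,3=3×7141686+32767=21457825; T_17,4=4×171798901+7141686=694337290; T_17,5=5×1096190550+171798901=5652751651; T_17,6=6×2734926558+1096190550=17505749898; T_17,7=7×3281882604+2734926558=25708104786; T_17,8=8×2141764053+3281882604=20415995028; T_17,9=9×820784250+2141764053=9528822303; T_17,10=10×193754990+820784250=2758334150; T_17,11=11×28936908+193754990=512060978; T_17,12=12×2757118+28936908=62022324; T_17,13=13×165620+2757118=4910178; T_17,14=14×6020+165620=249900; T_17,15=15×120+6020=7820; T_17,16=16×1+120=136; T_17,17=17×0+1=1
B_17 = ΣS(17,k) = 1+65535+21457825+694337290+5652751651+17505749898+25708104786+20415995028+9528822303+2758334150+512060978+62022324+4910178+249900+7820+136+1 = 82864869804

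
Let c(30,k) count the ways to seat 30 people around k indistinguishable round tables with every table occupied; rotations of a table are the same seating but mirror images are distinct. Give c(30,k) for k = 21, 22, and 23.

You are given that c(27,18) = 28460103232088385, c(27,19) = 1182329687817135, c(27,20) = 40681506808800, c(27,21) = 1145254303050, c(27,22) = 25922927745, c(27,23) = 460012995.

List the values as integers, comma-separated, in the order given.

@28  (28,19):1182329687817135·27+28460103232088385→60383004803151030, (28,20):40681506808800·27+1182329687817135→2280730371654735, (28,21):1145254303050·27+40681506808800→71603372991150, (28,22):25922927745·27+1145254303050→1845173352165, (28,23):460012995·27+25922927745→38343278610
@29  (29,20):2280730371654735·28+60383004803151030→124243455209483610, (29,21):71603372991150·28+2280730371654735→4285624815406935, (29,22):1845173352165·28+71603372991150→123268226851770, (29,23):38343278610·28+1845173352165→2918785153245
@30  (30,21):4285624815406935·29+124243455209483610→248526574856284725, (30,22):123268226851770·29+4285624815406935→7860403394108265, (30,23):2918785153245·29+123268226851770→207912996295875
Read c(30,21) = 248526574856284725, c(30,22) = 7860403394108265, c(30,23) = 207912996295875.

248526574856284725, 7860403394108265, 207912996295875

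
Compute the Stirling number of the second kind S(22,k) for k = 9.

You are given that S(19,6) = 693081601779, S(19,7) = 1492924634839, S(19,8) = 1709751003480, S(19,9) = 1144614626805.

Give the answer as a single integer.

1241963303533920

r20: T_20,7=7×1492924634839+693081601779=11143554045652; T_20,8=8×1709751003480+1492924634839=15170932662679; T_20,9=9×1144614626805+1709751003480=12011282644725
r21: T_21,8=8×15170932662679+11143554045652=132511015347084; T_21,9=9×12011282644725+15170932662679=123272476465204
r22: T_22,9=9×123272476465204+132511015347084=1241963303533920
Read S(22,9) = 1241963303533920.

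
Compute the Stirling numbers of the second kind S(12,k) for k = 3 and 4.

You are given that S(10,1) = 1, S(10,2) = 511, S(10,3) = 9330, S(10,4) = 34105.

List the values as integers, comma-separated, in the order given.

row 11: T[11][2]=2·511+1=1023  T[11][3]=3·9330+511=28501  T[11][4]=4·34105+9330=145750
row 12: T[12][3]=3·28501+1023=86526  T[12][4]=4·145750+28501=611501
Read S(12,3) = 86526, S(12,4) = 611501.

86526, 611501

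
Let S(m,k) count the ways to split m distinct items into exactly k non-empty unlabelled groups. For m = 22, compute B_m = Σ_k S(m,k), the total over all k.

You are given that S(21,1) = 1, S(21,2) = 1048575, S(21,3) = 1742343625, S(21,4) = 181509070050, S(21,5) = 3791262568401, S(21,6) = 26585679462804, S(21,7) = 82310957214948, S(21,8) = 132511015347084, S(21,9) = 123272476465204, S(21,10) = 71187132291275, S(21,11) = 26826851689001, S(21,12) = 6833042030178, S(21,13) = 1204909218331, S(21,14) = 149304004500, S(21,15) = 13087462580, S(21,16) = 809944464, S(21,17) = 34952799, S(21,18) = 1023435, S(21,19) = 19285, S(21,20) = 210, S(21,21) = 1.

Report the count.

4506715738447323

[22] T[22,1]:1*1+0=1 · T[22,2]:2*1048575+1=2097151 · T[22,3]:3*1742343625+1048575=5228079450 · T[22,4]:4*181509070050+1742343625=727778623825 · T[22,5]:5*3791262568401+181509070050=19137821912055 · T[22,6]:6*26585679462804+3791262568401=163305339345225 · T[22,7]:7*82310957214948+26585679462804=602762379967440 · T[22,8]:8*132511015347084+82310957214948=1142399079991620 · T[22,9]:9*123272476465204+132511015347084=1241963303533920 · T[22,10]:10*71187132291275+123272476465204=835143799377954 · T[22,11]:11*26826851689001+71187132291275=366282500870286 · T[22,12]:12*6833042030178+26826851689001=108823356051137 · T[22,13]:13*1204909218331+6833042030178=22496861868481 · T[22,14]:14*149304004500+1204909218331=3295165281331 · T[22,15]:15*13087462580+149304004500=345615943200 · T[22,16]:16*809944464+13087462580=26046574004 · T[22,17]:17*34952799+809944464=1404142047 · T[22,18]:18*1023435+34952799=53374629 · T[22,19]:19*19285+1023435=1389850 · T[22,20]:20*210+19285=23485 · T[22,21]:21*1+210=231 · T[22,22]:22*0+1=1
B_22 = ΣS(22,k) = 1+2097151+5228079450+727778623825+19137821912055+163305339345225+602762379967440+1142399079991620+1241963303533920+835143799377954+366282500870286+108823356051137+22496861868481+3295165281331+345615943200+26046574004+1404142047+53374629+1389850+23485+231+1 = 4506715738447323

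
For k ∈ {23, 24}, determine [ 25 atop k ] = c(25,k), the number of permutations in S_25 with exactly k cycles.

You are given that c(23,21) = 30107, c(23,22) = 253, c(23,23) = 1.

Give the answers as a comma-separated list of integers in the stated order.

[24] T[24,22]:23*253+30107=35926 · T[24,23]:23*1+253=276 · T[24,24]:23*0+1=1
[25] T[25,23]:24*276+35926=42550 · T[25,24]:24*1+276=300
Read c(25,23) = 42550, c(25,24) = 300.

42550, 300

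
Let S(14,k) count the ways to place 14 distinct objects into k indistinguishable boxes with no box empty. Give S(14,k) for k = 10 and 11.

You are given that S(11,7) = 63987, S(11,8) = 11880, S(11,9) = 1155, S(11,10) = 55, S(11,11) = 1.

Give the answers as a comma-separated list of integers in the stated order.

r12: T_12,8=8×11880+63987=159027; T_12,9=9×1155+11880=22275; T_12,10=10×55+1155=1705; T_12,11=11×1+55=66
r13: T_13,9=9×22275+159027=359502; T_13,10=10×1705+22275=39325; T_13,11=11×66+1705=2431
r14: T_14,10=10×39325+359502=752752; T_14,11=11×2431+39325=66066
Read S(14,10) = 752752, S(14,11) = 66066.

752752, 66066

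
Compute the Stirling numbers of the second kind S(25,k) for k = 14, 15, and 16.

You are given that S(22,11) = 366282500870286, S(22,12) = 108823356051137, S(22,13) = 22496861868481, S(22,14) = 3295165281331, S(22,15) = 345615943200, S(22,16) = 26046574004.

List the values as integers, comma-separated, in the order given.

[23] T[23,12]:12*108823356051137+366282500870286=1672162773483930 · T[23,13]:13*22496861868481+108823356051137=401282560341390 · T[23,14]:14*3295165281331+22496861868481=68629175807115 · T[23,15]:15*345615943200+3295165281331=8479404429331 · T[23,16]:16*26046574004+345615943200=762361127264
[24] T[24,13]:13*401282560341390+1672162773483930=6888836057922000 · T[24,14]:14*68629175807115+401282560341390=1362091021641000 · T[24,15]:15*8479404429331+68629175807115=195820242247080 · T[24,16]:16*762361127264+8479404429331=20677182465555
[25] T[25,14]:14*1362091021641000+6888836057922000=25958110360896000 · T[25,15]:15*195820242247080+1362091021641000=4299394655347200 · T[25,16]:16*20677182465555+195820242247080=526655161695960
Read S(25,14) = 25958110360896000, S(25,15) = 4299394655347200, S(25,16) = 526655161695960.

25958110360896000, 4299394655347200, 526655161695960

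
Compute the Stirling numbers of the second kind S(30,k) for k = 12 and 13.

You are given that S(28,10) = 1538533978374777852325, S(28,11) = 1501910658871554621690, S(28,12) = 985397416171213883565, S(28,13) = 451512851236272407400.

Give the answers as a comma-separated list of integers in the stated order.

177979707061075333384555, 102442517922081938561415

i=29: T(29,11)=1538533978374777852325+11·1501910658871554621690=18059551225961878690915 | T(29,12)=1501910658871554621690+12·985397416171213883565=13326679652926121224470 | T(29,13)=985397416171213883565+13·451512851236272407400=6855064482242755179765
i=30: T(30,12)=18059551225961878690915+12·13326679652926121224470=177979707061075333384555 | T(30,13)=13326679652926121224470+13·6855064482242755179765=102442517922081938561415
Read S(30,12) = 177979707061075333384555, S(30,13) = 102442517922081938561415.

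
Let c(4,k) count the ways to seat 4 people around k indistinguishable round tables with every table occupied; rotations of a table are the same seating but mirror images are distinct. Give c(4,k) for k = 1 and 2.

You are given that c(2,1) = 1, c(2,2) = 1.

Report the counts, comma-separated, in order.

6, 11

@3  (3,1):1·2+0→2, (3,2):1·2+1→3
@4  (4,1):2·3+0→6, (4,2):3·3+2→11
Read c(4,1) = 6, c(4,2) = 11.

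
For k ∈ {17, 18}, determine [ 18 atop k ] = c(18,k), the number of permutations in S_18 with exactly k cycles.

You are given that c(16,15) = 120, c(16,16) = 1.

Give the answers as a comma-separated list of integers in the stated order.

r17: T_17,16=16×1+120=136; T_17,17=16×0+1=1
r18: T_18,17=17×1+136=153; T_18,18=17×0+1=1
Read c(18,17) = 153, c(18,18) = 1.

153, 1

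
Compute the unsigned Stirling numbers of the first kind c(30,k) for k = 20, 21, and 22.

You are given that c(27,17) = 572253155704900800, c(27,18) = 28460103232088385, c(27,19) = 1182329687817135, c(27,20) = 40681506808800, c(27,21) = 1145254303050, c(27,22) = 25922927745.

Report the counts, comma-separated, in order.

6634460278534540725, 248526574856284725, 7860403394108265

[28] T[28,18]:27*28460103232088385+572253155704900800=1340675942971287195 · T[28,19]:27*1182329687817135+28460103232088385=60383004803151030 · T[28,20]:27*40681506808800+1182329687817135=2280730371654735 · T[28,21]:27*1145254303050+40681506808800=71603372991150 · T[28,22]:27*25922927745+1145254303050=1845173352165
[29] T[29,19]:28*60383004803151030+1340675942971287195=3031400077459516035 · T[29,20]:28*2280730371654735+60383004803151030=124243455209483610 · T[29,21]:28*71603372991150+2280730371654735=4285624815406935 · T[29,22]:28*1845173352165+71603372991150=123268226851770
[30] T[30,20]:29*124243455209483610+3031400077459516035=6634460278534540725 · T[30,21]:29*4285624815406935+124243455209483610=248526574856284725 · T[30,22]:29*123268226851770+4285624815406935=7860403394108265
Read c(30,20) = 6634460278534540725, c(30,21) = 248526574856284725, c(30,22) = 7860403394108265.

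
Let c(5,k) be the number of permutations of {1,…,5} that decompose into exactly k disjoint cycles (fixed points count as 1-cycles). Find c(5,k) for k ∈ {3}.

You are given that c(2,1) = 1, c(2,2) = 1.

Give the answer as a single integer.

[3] T[3,1]:2*1+0=2 · T[3,2]:2*1+1=3 · T[3,3]:2*0+1=1
[4] T[4,2]:3*3+2=11 · T[4,3]:3*1+3=6
[5] T[5,3]:4*6+11=35
Read c(5,3) = 35.

35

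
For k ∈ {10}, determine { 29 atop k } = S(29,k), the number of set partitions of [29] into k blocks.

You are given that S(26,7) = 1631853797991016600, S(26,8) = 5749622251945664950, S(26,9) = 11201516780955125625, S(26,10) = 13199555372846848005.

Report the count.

r27: T_27,8=8×5749622251945664950+1631853797991016600=47628831813556336200; T_27,9=9×11201516780955125625+5749622251945664950=106563273280541795575; T_27,10=10×13199555372846848005+11201516780955125625=143197070509423605675
r28: T_28,9=9×106563273280541795575+47628831813556336200=1006698291338432496375; T_28,10=10×143197070509423605675+106563273280541795575=1538533978374777852325
r29: T_29,10=10×1538533978374777852325+1006698291338432496375=16392038075086211019625
Read S(29,10) = 16392038075086211019625.

16392038075086211019625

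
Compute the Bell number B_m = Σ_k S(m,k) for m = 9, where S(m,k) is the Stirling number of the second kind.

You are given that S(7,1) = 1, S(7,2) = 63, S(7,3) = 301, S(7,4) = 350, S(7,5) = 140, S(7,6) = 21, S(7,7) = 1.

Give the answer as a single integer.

21147

row 8: T[8][1]=1·1+0=1  T[8][2]=2·63+1=127  T[8][3]=3·301+63=966  T[8][4]=4·350+301=1701  T[8][5]=5·140+350=1050  T[8][6]=6·21+140=266  T[8][7]=7·1+21=28  T[8][8]=8·0+1=1
row 9: T[9][1]=1·1+0=1  T[9][2]=2·127+1=255  T[9][3]=3·966+127=3025  T[9][4]=4·1701+966=7770  T[9][5]=5·1050+1701=6951  T[9][6]=6·266+1050=2646  T[9][7]=7·28+266=462  T[9][8]=8·1+28=36  T[9][9]=9·0+1=1
B_9 = ΣS(9,k) = 1+255+3025+7770+6951+2646+462+36+1 = 21147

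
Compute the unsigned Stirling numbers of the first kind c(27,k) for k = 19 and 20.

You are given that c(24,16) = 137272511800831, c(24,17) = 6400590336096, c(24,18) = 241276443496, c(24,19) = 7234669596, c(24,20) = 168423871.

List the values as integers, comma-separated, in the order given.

1182329687817135, 40681506808800

r25: T_25,17=24×6400590336096+137272511800831=290886679867135; T_25,18=24×241276443496+6400590336096=12191224980000; T_25,19=24×7234669596+241276443496=414908513800; T_25,20=24×168423871+7234669596=11276842500
r26: T_26,18=25×12191224980000+290886679867135=595667304367135; T_26,19=25×414908513800+12191224980000=22563937825000; T_26,20=25×11276842500+414908513800=696829576300
r27: T_27,19=26×22563937825000+595667304367135=1182329687817135; T_27,20=26×696829576300+22563937825000=40681506808800
Read c(27,19) = 1182329687817135, c(27,20) = 40681506808800.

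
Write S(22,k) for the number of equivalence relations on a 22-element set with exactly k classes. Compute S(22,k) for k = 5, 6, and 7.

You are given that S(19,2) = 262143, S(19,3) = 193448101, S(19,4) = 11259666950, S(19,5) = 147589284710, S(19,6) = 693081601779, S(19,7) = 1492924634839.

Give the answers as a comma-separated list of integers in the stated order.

i=20: T(20,3)=262143+3·193448101=580606446 | T(20,4)=193448101+4·11259666950=45232115901 | T(20,5)=11259666950+5·147589284710=749206090500 | T(20,6)=147589284710+6·693081601779=4306078895384 | T(20,7)=693081601779+7·1492924634839=11143554045652
i=21: T(21,4)=580606446+4·45232115901=181509070050 | T(21,5)=45232115901+5·749206090500=3791262568401 | T(21,6)=749206090500+6·4306078895384=26585679462804 | T(21,7)=4306078895384+7·11143554045652=82310957214948
i=22: T(22,5)=181509070050+5·3791262568401=19137821912055 | T(22,6)=3791262568401+6·26585679462804=163305339345225 | T(22,7)=26585679462804+7·82310957214948=602762379967440
Read S(22,5) = 19137821912055, S(22,6) = 163305339345225, S(22,7) = 602762379967440.

19137821912055, 163305339345225, 602762379967440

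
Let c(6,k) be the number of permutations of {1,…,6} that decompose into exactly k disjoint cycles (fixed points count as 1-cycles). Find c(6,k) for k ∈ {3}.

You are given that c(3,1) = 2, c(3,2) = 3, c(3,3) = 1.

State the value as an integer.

[4] T[4,1]:3*2+0=6 · T[4,2]:3*3+2=11 · T[4,3]:3*1+3=6
[5] T[5,2]:4*11+6=50 · T[5,3]:4*6+11=35
[6] T[6,3]:5*35+50=225
Read c(6,3) = 225.

225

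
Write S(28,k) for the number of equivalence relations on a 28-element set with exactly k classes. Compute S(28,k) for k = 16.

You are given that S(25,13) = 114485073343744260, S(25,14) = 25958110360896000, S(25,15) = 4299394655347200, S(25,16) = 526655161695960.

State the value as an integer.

6539643128396047620

r26: T_26,14=14×25958110360896000+114485073343744260=477898618396288260; T_26,15=15×4299394655347200+25958110360896000=90449030191104000; T_26,16=16×526655161695960+4299394655347200=12725877242482560
r27: T_27,15=15×90449030191104000+477898618396288260=1834634071262848260; T_27,16=16×12725877242482560+90449030191104000=294063066070824960
r28: T_28,16=16×294063066070824960+1834634071262848260=6539643128396047620
Read S(28,16) = 6539643128396047620.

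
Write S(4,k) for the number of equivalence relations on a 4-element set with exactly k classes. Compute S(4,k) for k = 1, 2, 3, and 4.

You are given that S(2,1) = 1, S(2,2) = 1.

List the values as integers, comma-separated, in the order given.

1, 7, 6, 1

r3: T_3,1=1×1+0=1; T_3,2=2×1+1=3; T_3,3=3×0+1=1
r4: T_4,1=1×1+0=1; T_4,2=2×3+1=7; T_4,3=3×1+3=6; T_4,4=4×0+1=1
Read S(4,1) = 1, S(4,2) = 7, S(4,3) = 6, S(4,4) = 1.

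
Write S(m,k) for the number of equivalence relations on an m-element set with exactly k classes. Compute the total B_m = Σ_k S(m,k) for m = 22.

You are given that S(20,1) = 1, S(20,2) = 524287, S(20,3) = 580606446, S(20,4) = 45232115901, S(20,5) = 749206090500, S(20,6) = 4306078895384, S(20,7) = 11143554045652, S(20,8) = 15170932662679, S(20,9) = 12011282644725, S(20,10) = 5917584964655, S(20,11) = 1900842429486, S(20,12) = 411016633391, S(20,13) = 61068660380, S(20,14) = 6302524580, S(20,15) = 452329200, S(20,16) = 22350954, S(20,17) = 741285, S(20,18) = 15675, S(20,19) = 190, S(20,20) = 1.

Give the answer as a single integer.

r21: T_21,1=1×1+0=1; T_21,2=2×524287+1=1048575; T_21,3=3×580606446+524287=1742343625; T_21,4=4×45232115901+580606446=181509070050; T_21,5=5×749206090500+45232115901=3791262568401; T_21,6=6×4306078895384+749206090500=26585679462804; T_21,7=7×11143554045652+4306078895384=82310957214948; T_21,8=8×15170932662679+11143554045652=132511015347084; T_21,9=9×12011282644725+15170932662679=123272476465204; T_21,10=10×5917584964655+12011282644725=71187132291275; T_21,11=11×1900842429486+5917584964655=26826851689001; T_21,12=12×411016633391+1900842429486=6833042030178; T_21,13=13×61068660380+411016633391=1204909218331; T_21,14=14×6302524580+61068660380=149304004500; T_21,15=15×452329200+6302524580=13087462580; T_21,16=16×22350954+452329200=809944464; T_21,17=17×741285+22350954=34952799; T_21,18=18×15675+741285=1023435; T_21,19=19×190+15675=19285; T_21,20=20×1+190=210; T_21,21=21×0+1=1
r22: T_22,1=1×1+0=1; T_22,2=2×1048575+1=2097151; T_22,3=3×1742343625+1048575=5228079450; T_22,4=4×181509070050+1742343625=727778623825; T_22,5=5×3791262568401+181509070050=19137821912055; T_22,6=6×26585679462804+3791262568401=163305339345225; T_22,7=7×82310957214948+26585679462804=602762379967440; T_22,8=8×132511015347084+82310957214948=1142399079991620; T_22,9=9×123272476465204+132511015347084=1241963303533920; T_22,10=10×71187132291275+123272476465204=835143799377954; T_22,11=11×26826851689001+71187132291275=366282500870286; T_22,12=12×6833042030178+26826851689001=108823356051137; T_22,13=13×1204909218331+6833042030178=22496861868481; T_22,14=14×149304004500+1204909218331=3295165281331; T_22,15=15×13087462580+149304004500=345615943200; T_22,16=16×809944464+13087462580=26046574004; T_22,17=17×34952799+809944464=1404142047; T_22,18=18×1023435+34952799=53374629; T_22,19=19×19285+1023435=1389850; T_22,20=20×210+19285=23485; T_22,21=21×1+210=231; T_22,22=22×0+1=1
B_22 = ΣS(22,k) = 1+2097151+5228079450+727778623825+19137821912055+163305339345225+602762379967440+1142399079991620+1241963303533920+835143799377954+366282500870286+108823356051137+22496861868481+3295165281331+345615943200+26046574004+1404142047+53374629+1389850+23485+231+1 = 4506715738447323

4506715738447323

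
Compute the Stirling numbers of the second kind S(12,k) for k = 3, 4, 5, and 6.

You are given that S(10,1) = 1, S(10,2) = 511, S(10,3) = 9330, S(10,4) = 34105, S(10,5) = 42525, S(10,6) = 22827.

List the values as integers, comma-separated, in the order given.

i=11: T(11,2)=1+2·511=1023 | T(11,3)=511+3·9330=28501 | T(11,4)=9330+4·34105=145750 | T(11,5)=34105+5·42525=246730 | T(11,6)=42525+6·22827=179487
i=12: T(12,3)=1023+3·28501=86526 | T(12,4)=28501+4·145750=611501 | T(12,5)=145750+5·246730=1379400 | T(12,6)=246730+6·179487=1323652
Read S(12,3) = 86526, S(12,4) = 611501, S(12,5) = 1379400, S(12,6) = 1323652.

86526, 611501, 1379400, 1323652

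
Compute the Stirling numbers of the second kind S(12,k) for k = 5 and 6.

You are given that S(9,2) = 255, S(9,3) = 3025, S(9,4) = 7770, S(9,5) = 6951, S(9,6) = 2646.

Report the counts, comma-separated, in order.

@10  (10,3):3025·3+255→9330, (10,4):7770·4+3025→34105, (10,5):6951·5+7770→42525, (10,6):2646·6+6951→22827
@11  (11,4):34105·4+9330→145750, (11,5):42525·5+34105→246730, (11,6):22827·6+42525→179487
@12  (12,5):246730·5+145750→1379400, (12,6):179487·6+246730→1323652
Read S(12,5) = 1379400, S(12,6) = 1323652.

1379400, 1323652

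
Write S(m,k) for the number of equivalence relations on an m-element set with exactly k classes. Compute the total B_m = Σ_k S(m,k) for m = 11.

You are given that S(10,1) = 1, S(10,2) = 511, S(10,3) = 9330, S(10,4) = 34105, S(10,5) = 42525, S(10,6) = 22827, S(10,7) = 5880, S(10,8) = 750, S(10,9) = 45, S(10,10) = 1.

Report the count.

[11] T[11,1]:1*1+0=1 · T[11,2]:2*511+1=1023 · T[11,3]:3*9330+511=28501 · T[11,4]:4*34105+9330=145750 · T[11,5]:5*42525+34105=246730 · T[11,6]:6*22827+42525=179487 · T[11,7]:7*5880+22827=63987 · T[11,8]:8*750+5880=11880 · T[11,9]:9*45+750=1155 · T[11,10]:10*1+45=55 · T[11,11]:11*0+1=1
B_11 = ΣS(11,k) = 1+1023+28501+145750+246730+179487+63987+11880+1155+55+1 = 678570

678570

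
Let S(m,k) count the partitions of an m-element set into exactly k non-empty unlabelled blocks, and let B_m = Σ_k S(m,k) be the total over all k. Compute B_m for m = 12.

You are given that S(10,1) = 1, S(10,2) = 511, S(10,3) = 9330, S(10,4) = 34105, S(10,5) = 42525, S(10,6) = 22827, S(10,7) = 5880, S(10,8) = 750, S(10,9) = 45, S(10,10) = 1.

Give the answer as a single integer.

4213597

i=11: T(11,1)=0+1·1=1 | T(11,2)=1+2·511=1023 | T(11,3)=511+3·9330=28501 | T(11,4)=9330+4·34105=145750 | T(11,5)=34105+5·42525=246730 | T(11,6)=42525+6·22827=179487 | T(11,7)=22827+7·5880=63987 | T(11,8)=5880+8·750=11880 | T(11,9)=750+9·45=1155 | T(11,10)=45+10·1=55 | T(11,11)=1+11·0=1
i=12: T(12,1)=0+1·1=1 | T(12,2)=1+2·1023=2047 | T(12,3)=1023+3·28501=86526 | T(12,4)=28501+4·145750=611501 | T(12,5)=145750+5·246730=1379400 | T(12,6)=246730+6·179487=1323652 | T(12,7)=179487+7·63987=627396 | T(12,8)=63987+8·11880=159027 | T(12,9)=11880+9·1155=22275 | T(12,10)=1155+10·55=1705 | T(12,11)=55+11·1=66 | T(12,12)=1+12·0=1
B_12 = ΣS(12,k) = 1+2047+86526+611501+1379400+1323652+627396+159027+22275+1705+66+1 = 4213597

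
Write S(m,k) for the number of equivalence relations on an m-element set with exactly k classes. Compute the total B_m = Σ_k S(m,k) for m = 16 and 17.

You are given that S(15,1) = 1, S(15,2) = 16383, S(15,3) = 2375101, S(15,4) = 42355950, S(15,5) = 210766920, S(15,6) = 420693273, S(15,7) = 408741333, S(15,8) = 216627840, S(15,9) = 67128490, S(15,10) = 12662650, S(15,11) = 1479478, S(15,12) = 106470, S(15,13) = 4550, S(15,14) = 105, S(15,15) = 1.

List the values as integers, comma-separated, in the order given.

10480142147, 82864869804

i=16: T(16,1)=0+1·1=1 | T(16,2)=1+2·16383=32767 | T(16,3)=16383+3·2375101=7141686 | T(16,4)=2375101+4·42355950=171798901 | T(16,5)=42355950+5·210766920=1096190550 | T(16,6)=210766920+6·420693273=2734926558 | T(16,7)=420693273+7·408741333=3281882604 | T(16,8)=408741333+8·216627840=2141764053 | T(16,9)=216627840+9·67128490=820784250 | T(16,10)=67128490+10·12662650=193754990 | T(16,11)=12662650+11·1479478=28936908 | T(16,12)=1479478+12·106470=2757118 | T(16,13)=106470+13·4550=165620 | T(16,14)=4550+14·105=6020 | T(16,15)=105+15·1=120 | T(16,16)=1+16·0=1
i=17: T(17,1)=0+1·1=1 | T(17,2)=1+2·32767=65535 | T(17,3)=32767+3·7141686=21457825 | T(17,4)=7141686+4·171798901=694337290 | T(17,5)=171798901+5·1096190550=5652751651 | T(17,6)=1096190550+6·2734926558=17505749898 | T(17,7)=2734926558+7·3281882604=25708104786 | T(17,8)=3281882604+8·2141764053=20415995028 | T(17,9)=2141764053+9·820784250=9528822303 | T(17,10)=820784250+10·193754990=2758334150 | T(17,11)=193754990+11·28936908=512060978 | T(17,12)=28936908+12·2757118=62022324 | T(17,13)=2757118+13·165620=4910178 | T(17,14)=165620+14·6020=249900 | T(17,15)=6020+15·120=7820 | T(17,16)=120+16·1=136 | T(17,17)=1+17·0=1
B_16 = ΣS(16,k) = 1+32767+7141686+171798901+1096190550+2734926558+3281882604+2141764053+820784250+193754990+28936908+2757118+165620+6020+120+1 = 10480142147
B_17 = ΣS(17,k) = 1+65535+21457825+694337290+5652751651+17505749898+25708104786+20415995028+9528822303+2758334150+512060978+62022324+4910178+249900+7820+136+1 = 82864869804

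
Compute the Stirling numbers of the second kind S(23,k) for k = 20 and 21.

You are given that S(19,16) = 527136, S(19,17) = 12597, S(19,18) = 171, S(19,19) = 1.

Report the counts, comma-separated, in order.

1859550, 28336

@20  (20,17):12597·17+527136→741285, (20,18):171·18+12597→15675, (20,19):1·19+171→190, (20,20):0·20+1→1
@21  (21,18):15675·18+741285→1023435, (21,19):190·19+15675→19285, (21,20):1·20+190→210, (21,21):0·21+1→1
@22  (22,19):19285·19+1023435→1389850, (22,20):210·20+19285→23485, (22,21):1·21+210→231
@23  (23,20):23485·20+1389850→1859550, (23,21):231·21+23485→28336
Read S(23,20) = 1859550, S(23,21) = 28336.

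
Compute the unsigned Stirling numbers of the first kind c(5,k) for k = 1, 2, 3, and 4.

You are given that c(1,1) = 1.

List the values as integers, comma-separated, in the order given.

row 2: T[2][1]=1·1+0=1  T[2][2]=1·0+1=1
row 3: T[3][1]=2·1+0=2  T[3][2]=2·1+1=3  T[3][3]=2·0+1=1
row 4: T[4][1]=3·2+0=6  T[4][2]=3·3+2=11  T[4][3]=3·1+3=6  T[4][4]=3·0+1=1
row 5: T[5][1]=4·6+0=24  T[5][2]=4·11+6=50  T[5][3]=4·6+11=35  T[5][4]=4·1+6=10
Read c(5,1) = 24, c(5,2) = 50, c(5,3) = 35, c(5,4) = 10.

24, 50, 35, 10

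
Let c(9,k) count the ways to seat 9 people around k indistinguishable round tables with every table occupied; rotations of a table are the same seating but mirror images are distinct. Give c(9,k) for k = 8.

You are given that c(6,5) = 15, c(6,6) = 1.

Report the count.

36

i=7: T(7,6)=15+6·1=21 | T(7,7)=1+6·0=1
i=8: T(8,7)=21+7·1=28 | T(8,8)=1+7·0=1
i=9: T(9,8)=28+8·1=36
Read c(9,8) = 36.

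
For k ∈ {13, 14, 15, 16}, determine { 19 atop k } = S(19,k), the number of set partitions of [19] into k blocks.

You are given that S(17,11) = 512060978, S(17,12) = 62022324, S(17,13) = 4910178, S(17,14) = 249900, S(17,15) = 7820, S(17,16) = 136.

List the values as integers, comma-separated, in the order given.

row 18: T[18][12]=12·62022324+512060978=1256328866  T[18][13]=13·4910178+62022324=125854638  T[18][14]=14·249900+4910178=8408778  T[18][15]=15·7820+249900=367200  T[18][16]=16·136+7820=9996
row 19: T[19][13]=13·125854638+1256328866=2892439160  T[19][14]=14·8408778+125854638=243577530  T[19][15]=15·367200+8408778=13916778  T[19][16]=16·9996+367200=527136
Read S(19,13) = 2892439160, S(19,14) = 243577530, S(19,15) = 13916778, S(19,16) = 527136.

2892439160, 243577530, 13916778, 527136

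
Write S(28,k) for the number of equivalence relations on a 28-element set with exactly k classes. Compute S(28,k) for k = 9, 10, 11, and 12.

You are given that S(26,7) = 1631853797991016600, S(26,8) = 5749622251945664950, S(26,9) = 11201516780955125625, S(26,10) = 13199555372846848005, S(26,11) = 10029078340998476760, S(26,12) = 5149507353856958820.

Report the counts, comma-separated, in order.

1006698291338432496375, 1538533978374777852325, 1501910658871554621690, 985397416171213883565

r27: T_27,8=8×5749622251945664950+1631853797991016600=47628831813556336200; T_27,9=9×11201516780955125625+5749622251945664950=106563273280541795575; T_27,10=10×13199555372846848005+11201516780955125625=143197070509423605675; T_27,11=11×10029078340998476760+13199555372846848005=123519417123830092365; T_27,12=12×5149507353856958820+10029078340998476760=71823166587281982600
r28: T_28,9=9×106563273280541795575+47628831813556336200=1006698291338432496375; T_28,10=10×143197070509423605675+106563273280541795575=1538533978374777852325; T_28,11=11×123519417123830092365+143197070509423605675=1501910658871554621690; T_28,12=12×71823166587281982600+123519417123830092365=985397416171213883565
Read S(28,9) = 1006698291338432496375, S(28,10) = 1538533978374777852325, S(28,11) = 1501910658871554621690, S(28,12) = 985397416171213883565.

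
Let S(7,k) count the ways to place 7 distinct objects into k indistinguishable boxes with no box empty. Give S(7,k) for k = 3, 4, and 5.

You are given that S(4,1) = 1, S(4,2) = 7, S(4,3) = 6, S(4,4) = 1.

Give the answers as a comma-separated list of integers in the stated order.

301, 350, 140

@5  (5,1):1·1+0→1, (5,2):7·2+1→15, (5,3):6·3+7→25, (5,4):1·4+6→10, (5,5):0·5+1→1
@6  (6,2):15·2+1→31, (6,3):25·3+15→90, (6,4):10·4+25→65, (6,5):1·5+10→15
@7  (7,3):90·3+31→301, (7,4):65·4+90→350, (7,5):15·5+65→140
Read S(7,3) = 301, S(7,4) = 350, S(7,5) = 140.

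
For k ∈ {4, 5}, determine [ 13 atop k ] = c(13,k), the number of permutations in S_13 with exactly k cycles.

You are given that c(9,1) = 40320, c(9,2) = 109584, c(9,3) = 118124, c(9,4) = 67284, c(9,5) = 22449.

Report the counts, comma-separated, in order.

i=10: T(10,1)=0+9·40320=362880 | T(10,2)=40320+9·109584=1026576 | T(10,3)=109584+9·118124=1172700 | T(10,4)=118124+9·67284=723680 | T(10,5)=67284+9·22449=269325
i=11: T(11,2)=362880+10·1026576=10628640 | T(11,3)=1026576+10·1172700=12753576 | T(11,4)=1172700+10·723680=8409500 | T(11,5)=723680+10·269325=3416930
i=12: T(12,3)=10628640+11·12753576=150917976 | T(12,4)=12753576+11·8409500=105258076 | T(12,5)=8409500+11·3416930=45995730
i=13: T(13,4)=150917976+12·105258076=1414014888 | T(13,5)=105258076+12·45995730=657206836
Read c(13,4) = 1414014888, c(13,5) = 657206836.

1414014888, 657206836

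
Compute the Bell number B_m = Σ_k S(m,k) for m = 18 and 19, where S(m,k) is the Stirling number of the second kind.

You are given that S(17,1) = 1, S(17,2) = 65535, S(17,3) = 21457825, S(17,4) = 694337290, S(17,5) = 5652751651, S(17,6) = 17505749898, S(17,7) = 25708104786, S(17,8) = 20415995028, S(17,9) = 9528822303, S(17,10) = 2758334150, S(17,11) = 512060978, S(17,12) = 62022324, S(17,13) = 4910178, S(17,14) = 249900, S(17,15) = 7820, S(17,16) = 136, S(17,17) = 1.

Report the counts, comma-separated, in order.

[18] T[18,1]:1*1+0=1 · T[18,2]:2*65535+1=131071 · T[18,3]:3*21457825+65535=64439010 · T[18,4]:4*694337290+21457825=2798806985 · T[18,5]:5*5652751651+694337290=28958095545 · T[18,6]:6*17505749898+5652751651=110687251039 · T[18,7]:7*25708104786+17505749898=197462483400 · T[18,8]:8*20415995028+25708104786=189036065010 · T[18,9]:9*9528822303+20415995028=106175395755 · T[18,10]:10*2758334150+9528822303=37112163803 · T[18,11]:11*512060978+2758334150=8391004908 · T[18,12]:12*62022324+512060978=1256328866 · T[18,13]:13*4910178+62022324=125854638 · T[18,14]:14*249900+4910178=8408778 · T[18,15]:15*7820+249900=367200 · T[18,16]:16*136+7820=9996 · T[18,17]:17*1+136=153 · T[18,18]:18*0+1=1
[19] T[19,1]:1*1+0=1 · T[19,2]:2*131071+1=262143 · T[19,3]:3*64439010+131071=193448101 · T[19,4]:4*2798806985+64439010=11259666950 · T[19,5]:5*28958095545+2798806985=147589284710 · T[19,6]:6*110687251039+28958095545=693081601779 · T[19,7]:7*197462483400+110687251039=1492924634839 · T[19,8]:8*189036065010+197462483400=1709751003480 · T[19,9]:9*106175395755+189036065010=1144614626805 · T[19,10]:10*37112163803+106175395755=477297033785 · T[19,11]:11*8391004908+37112163803=129413217791 · T[19,12]:12*1256328866+8391004908=23466951300 · T[19,13]:13*125854638+1256328866=2892439160 · T[19,14]:14*8408778+125854638=243577530 · T[19,15]:15*367200+8408778=13916778 · T[19,16]:16*9996+367200=527136 · T[19,17]:17*153+9996=12597 · T[19,18]:18*1+153=171 · T[19,19]:19*0+1=1
B_18 = ΣS(18,k) = 1+131071+64439010+2798806985+28958095545+110687251039+197462483400+189036065010+106175395755+37112163803+8391004908+1256328866+125854638+8408778+367200+9996+153+1 = 682076806159
B_19 = ΣS(19,k) = 1+262143+193448101+11259666950+147589284710+693081601779+1492924634839+1709751003480+1144614626805+477297033785+129413217791+23466951300+2892439160+243577530+13916778+527136+12597+171+1 = 5832742205057

682076806159, 5832742205057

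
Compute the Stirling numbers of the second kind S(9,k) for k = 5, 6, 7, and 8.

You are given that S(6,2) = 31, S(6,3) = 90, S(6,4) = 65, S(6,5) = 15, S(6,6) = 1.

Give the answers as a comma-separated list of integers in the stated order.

r7: T_7,3=3×90+31=301; T_7,4=4×65+90=350; T_7,5=5×15+65=140; T_7,6=6×1+15=21; T_7,7=7×0+1=1
r8: T_8,4=4×350+301=1701; T_8,5=5×140+350=1050; T_8,6=6×21+140=266; T_8,7=7×1+21=28; T_8,8=8×0+1=1
r9: T_9,5=5×1050+1701=6951; T_9,6=6×266+1050=2646; T_9,7=7×28+266=462; T_9,8=8×1+28=36
Read S(9,5) = 6951, S(9,6) = 2646, S(9,7) = 462, S(9,8) = 36.

6951, 2646, 462, 36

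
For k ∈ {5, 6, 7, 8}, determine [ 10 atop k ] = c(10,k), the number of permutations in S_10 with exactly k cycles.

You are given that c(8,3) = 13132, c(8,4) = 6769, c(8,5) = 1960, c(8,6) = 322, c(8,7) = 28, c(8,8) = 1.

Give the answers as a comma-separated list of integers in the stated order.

@9  (9,4):6769·8+13132→67284, (9,5):1960·8+6769→22449, (9,6):322·8+1960→4536, (9,7):28·8+322→546, (9,8):1·8+28→36
@10  (10,5):22449·9+67284→269325, (10,6):4536·9+22449→63273, (10,7):546·9+4536→9450, (10,8):36·9+546→870
Read c(10,5) = 269325, c(10,6) = 63273, c(10,7) = 9450, c(10,8) = 870.

269325, 63273, 9450, 870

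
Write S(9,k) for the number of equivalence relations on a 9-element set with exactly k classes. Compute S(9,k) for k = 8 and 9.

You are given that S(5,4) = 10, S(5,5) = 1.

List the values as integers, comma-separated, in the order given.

36, 1

[6] T[6,5]:5*1+10=15 · T[6,6]:6*0+1=1
[7] T[7,6]:6*1+15=21 · T[7,7]:7*0+1=1
[8] T[8,7]:7*1+21=28 · T[8,8]:8*0+1=1
[9] T[9,8]:8*1+28=36 · T[9,9]:9*0+1=1
Read S(9,8) = 36, S(9,9) = 1.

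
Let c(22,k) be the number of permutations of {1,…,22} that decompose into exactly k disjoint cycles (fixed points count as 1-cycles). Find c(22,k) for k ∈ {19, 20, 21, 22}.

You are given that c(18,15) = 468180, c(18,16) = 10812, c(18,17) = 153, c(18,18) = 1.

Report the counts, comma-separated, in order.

1689765, 25025, 231, 1

row 19: T[19][16]=18·10812+468180=662796  T[19][17]=18·153+10812=13566  T[19][18]=18·1+153=171  T[19][19]=18·0+1=1
row 20: T[20][17]=19·13566+662796=920550  T[20][18]=19·171+13566=16815  T[20][19]=19·1+171=190  T[20][20]=19·0+1=1
row 21: T[21][18]=20·16815+920550=1256850  T[21][19]=20·190+16815=20615  T[21][20]=20·1+190=210  T[21][21]=20·0+1=1
row 22: T[22][19]=21·20615+1256850=1689765  T[22][20]=21·210+20615=25025  T[22][21]=21·1+210=231  T[22][22]=21·0+1=1
Read c(22,19) = 1689765, c(22,20) = 25025, c(22,21) = 231, c(22,22) = 1.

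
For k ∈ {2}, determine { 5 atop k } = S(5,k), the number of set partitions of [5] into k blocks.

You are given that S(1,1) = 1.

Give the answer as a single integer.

row 2: T[2][1]=1·1+0=1  T[2][2]=2·0+1=1
row 3: T[3][1]=1·1+0=1  T[3][2]=2·1+1=3
row 4: T[4][1]=1·1+0=1  T[4][2]=2·3+1=7
row 5: T[5][2]=2·7+1=15
Read S(5,2) = 15.

15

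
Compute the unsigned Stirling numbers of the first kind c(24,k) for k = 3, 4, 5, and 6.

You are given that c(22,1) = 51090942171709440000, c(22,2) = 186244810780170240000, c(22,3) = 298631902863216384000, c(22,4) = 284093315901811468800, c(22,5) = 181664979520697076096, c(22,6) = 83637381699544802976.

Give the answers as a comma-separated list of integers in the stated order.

[23] T[23,2]:22*186244810780170240000+51090942171709440000=4148476779335454720000 · T[23,3]:22*298631902863216384000+186244810780170240000=6756146673770930688000 · T[23,4]:22*284093315901811468800+298631902863216384000=6548684852703068697600 · T[23,5]:22*181664979520697076096+284093315901811468800=4280722865357147142912 · T[23,6]:22*83637381699544802976+181664979520697076096=2021687376910682741568
[24] T[24,3]:23*6756146673770930688000+4148476779335454720000=159539850276066860544000 · T[24,4]:23*6548684852703068697600+6756146673770930688000=157375898285941510732800 · T[24,5]:23*4280722865357147142912+6548684852703068697600=105005310755917452984576 · T[24,6]:23*2021687376910682741568+4280722865357147142912=50779532534302850198976
Read c(24,3) = 159539850276066860544000, c(24,4) = 157375898285941510732800, c(24,5) = 105005310755917452984576, c(24,6) = 50779532534302850198976.

159539850276066860544000, 157375898285941510732800, 105005310755917452984576, 50779532534302850198976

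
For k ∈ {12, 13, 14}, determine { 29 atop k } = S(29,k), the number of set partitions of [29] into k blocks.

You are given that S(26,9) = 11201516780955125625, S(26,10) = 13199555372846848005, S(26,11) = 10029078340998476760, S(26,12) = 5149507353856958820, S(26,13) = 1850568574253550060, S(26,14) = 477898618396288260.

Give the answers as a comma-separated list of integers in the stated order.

row 27: T[27][10]=10·13199555372846848005+11201516780955125625=143197070509423605675  T[27][11]=11·10029078340998476760+13199555372846848005=123519417123830092365  T[27][12]=12·5149507353856958820+10029078340998476760=71823166587281982600  T[27][13]=13·1850568574253550060+5149507353856958820=29206898819153109600  T[27][14]=14·477898618396288260+1850568574253550060=8541149231801585700
row 28: T[28][11]=11·123519417123830092365+143197070509423605675=1501910658871554621690  T[28][12]=12·71823166587281982600+123519417123830092365=985397416171213883565  T[28][13]=13·29206898819153109600+71823166587281982600=451512851236272407400  T[28][14]=14·8541149231801585700+29206898819153109600=148782988064375309400
row 29: T[29][12]=12·985397416171213883565+1501910658871554621690=13326679652926121224470  T[29][13]=13·451512851236272407400+985397416171213883565=6855064482242755179765  T[29][14]=14·148782988064375309400+451512851236272407400=2534474684137526739000
Read S(29,12) = 13326679652926121224470, S(29,13) = 6855064482242755179765, S(29,14) = 2534474684137526739000.

13326679652926121224470, 6855064482242755179765, 2534474684137526739000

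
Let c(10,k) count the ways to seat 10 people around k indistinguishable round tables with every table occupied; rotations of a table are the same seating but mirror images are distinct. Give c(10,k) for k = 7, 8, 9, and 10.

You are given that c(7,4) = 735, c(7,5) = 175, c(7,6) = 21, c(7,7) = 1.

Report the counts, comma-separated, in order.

9450, 870, 45, 1

row 8: T[8][5]=7·175+735=1960  T[8][6]=7·21+175=322  T[8][7]=7·1+21=28  T[8][8]=7·0+1=1
row 9: T[9][6]=8·322+1960=4536  T[9][7]=8·28+322=546  T[9][8]=8·1+28=36  T[9][9]=8·0+1=1
row 10: T[10][7]=9·546+4536=9450  T[10][8]=9·36+546=870  T[10][9]=9·1+36=45  T[10][10]=9·0+1=1
Read c(10,7) = 9450, c(10,8) = 870, c(10,9) = 45, c(10,10) = 1.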